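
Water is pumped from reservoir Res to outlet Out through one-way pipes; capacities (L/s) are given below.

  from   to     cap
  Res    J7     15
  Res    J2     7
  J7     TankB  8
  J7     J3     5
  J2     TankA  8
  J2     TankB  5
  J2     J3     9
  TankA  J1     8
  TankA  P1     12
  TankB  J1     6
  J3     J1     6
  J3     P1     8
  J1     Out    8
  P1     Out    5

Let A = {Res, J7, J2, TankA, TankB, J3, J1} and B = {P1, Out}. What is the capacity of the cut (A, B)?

28

Edges leaving {Res, J7, J2, TankA, TankB, J3, J1}: TankA→P1 (12), J3→P1 (8), J1→Out (8).
Cut capacity = 12 + 8 + 8 = 28.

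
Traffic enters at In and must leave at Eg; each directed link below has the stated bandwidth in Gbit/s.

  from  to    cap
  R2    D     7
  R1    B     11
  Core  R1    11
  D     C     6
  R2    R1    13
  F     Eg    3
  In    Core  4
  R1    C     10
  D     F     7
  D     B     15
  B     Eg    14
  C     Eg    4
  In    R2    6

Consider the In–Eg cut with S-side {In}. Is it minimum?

Yes — it is a minimum cut (capacity 10).

Given cut capacity: 6 + 4 = 10.
Augment In→R2→R1→C→Eg: bottleneck 4, flow now 4.
Augment In→R2→R1→B→Eg: bottleneck 2, flow now 6.
Augment In→Core→R1→B→Eg: bottleneck 4, flow now 10.
No augmenting path remains; maximum flow = 10.
Cut capacity 10 equals the max flow, so it is a minimum cut.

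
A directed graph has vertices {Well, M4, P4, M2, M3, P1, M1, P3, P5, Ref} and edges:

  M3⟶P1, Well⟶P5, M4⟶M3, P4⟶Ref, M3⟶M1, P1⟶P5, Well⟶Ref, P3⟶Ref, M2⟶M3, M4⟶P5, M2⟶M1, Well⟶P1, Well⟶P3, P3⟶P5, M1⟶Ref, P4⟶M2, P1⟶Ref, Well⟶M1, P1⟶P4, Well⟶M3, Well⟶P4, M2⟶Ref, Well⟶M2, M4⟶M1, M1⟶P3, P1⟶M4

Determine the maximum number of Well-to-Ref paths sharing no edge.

Assign every edge capacity 1; by Menger, the answer equals the max flow.
Path Well→Ref (+1); total 1.
Path Well→P4→Ref (+1); total 2.
Path Well→M2→Ref (+1); total 3.
Path Well→P1→Ref (+1); total 4.
Path Well→M1→Ref (+1); total 5.
Path Well→P3→Ref (+1); total 6.
No residual Well→Ref path; max flow = 6.
Certifying cut of size 6: {M1→Ref, M2→Ref, P1→Ref, P3→Ref, P4→Ref, Well→Ref}.

6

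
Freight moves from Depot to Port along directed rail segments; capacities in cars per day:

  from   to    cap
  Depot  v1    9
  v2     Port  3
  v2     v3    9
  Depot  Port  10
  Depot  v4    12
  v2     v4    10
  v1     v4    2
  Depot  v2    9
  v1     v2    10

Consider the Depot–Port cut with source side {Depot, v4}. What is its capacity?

28

Edges leaving {Depot, v4}: Depot→v1 (9), Depot→v2 (9), Depot→Port (10).
Cut capacity = 9 + 9 + 10 = 28.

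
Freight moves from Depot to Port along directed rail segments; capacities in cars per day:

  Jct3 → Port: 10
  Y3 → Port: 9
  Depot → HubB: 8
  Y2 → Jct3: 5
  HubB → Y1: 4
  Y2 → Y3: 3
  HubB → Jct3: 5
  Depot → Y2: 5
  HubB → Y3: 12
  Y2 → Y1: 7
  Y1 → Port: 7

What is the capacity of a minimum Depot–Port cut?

13

Augment Depot→HubB→Y1→Port: bottleneck 4, flow now 4.
Augment Depot→HubB→Y3→Port: bottleneck 4, flow now 8.
Augment Depot→Y2→Y1→Port: bottleneck 3, flow now 11.
Augment Depot→Y2→Y3→Port: bottleneck 2, flow now 13.
No augmenting path remains; maximum flow = 13.
By max-flow min-cut, the minimum cut capacity equals the max flow.
In the residual graph, reachable from Depot: {Depot}.
Min-cut edges: Depot→HubB (8), Depot→Y2 (5); capacity 8 + 5 = 13.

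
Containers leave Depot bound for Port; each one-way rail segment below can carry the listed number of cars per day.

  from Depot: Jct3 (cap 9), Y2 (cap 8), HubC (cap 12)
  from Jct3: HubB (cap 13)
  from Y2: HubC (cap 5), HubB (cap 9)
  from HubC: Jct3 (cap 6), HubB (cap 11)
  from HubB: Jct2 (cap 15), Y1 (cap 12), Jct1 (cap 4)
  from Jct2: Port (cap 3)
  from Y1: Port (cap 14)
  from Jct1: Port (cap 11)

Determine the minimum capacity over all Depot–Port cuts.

19

Augment Depot→Jct3→HubB→Jct2→Port: bottleneck 3, flow now 3.
Augment Depot→Jct3→HubB→Y1→Port: bottleneck 6, flow now 9.
Augment Depot→Y2→HubB→Y1→Port: bottleneck 6, flow now 15.
Augment Depot→Y2→HubB→Jct1→Port: bottleneck 2, flow now 17.
Augment Depot→HubC→HubB→Jct1→Port: bottleneck 2, flow now 19.
No augmenting path remains; maximum flow = 19.
By max-flow min-cut, the minimum cut capacity equals the max flow.
In the residual graph, reachable from Depot: {Depot, Jct3, Y2, HubC, HubB, Jct2}.
Min-cut edges: HubB→Y1 (12), HubB→Jct1 (4), Jct2→Port (3); capacity 12 + 4 + 3 = 19.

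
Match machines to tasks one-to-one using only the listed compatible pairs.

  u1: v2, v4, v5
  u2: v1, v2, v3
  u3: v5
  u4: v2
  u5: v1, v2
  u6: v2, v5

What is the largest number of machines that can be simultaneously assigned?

Unit-capacity flow: source→left, listed edges, right→sink; max matching = max flow.
Augmenting path u1→v2 (+1); matched 1.
Augmenting path u2→v1 (+1); matched 2.
Augmenting path u3→v5 (+1); matched 3.
Augmenting path u4→v2→u1→v4 (+1); matched 4.
Augmenting path u5→v1→u2→v3 (+1); matched 5.
No augmenting path remains; maximum matching = 5.
König certificate: {u1, u2, u5, v2, v5} is a vertex cover of size 5 (every listed pair touches it), so no matching can be larger.

5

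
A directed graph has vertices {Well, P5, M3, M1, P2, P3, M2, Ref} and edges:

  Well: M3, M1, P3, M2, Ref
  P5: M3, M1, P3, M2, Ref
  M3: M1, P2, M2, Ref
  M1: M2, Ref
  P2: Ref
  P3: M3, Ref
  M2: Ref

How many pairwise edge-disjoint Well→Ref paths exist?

Assign every edge capacity 1; by Menger, the answer equals the max flow.
Path Well→Ref (+1); total 1.
Path Well→M3→Ref (+1); total 2.
Path Well→M1→Ref (+1); total 3.
Path Well→P3→Ref (+1); total 4.
Path Well→M2→Ref (+1); total 5.
No residual Well→Ref path; max flow = 5.
Certifying cut of size 5: {Well→M1, Well→M2, Well→M3, Well→P3, Well→Ref}.

5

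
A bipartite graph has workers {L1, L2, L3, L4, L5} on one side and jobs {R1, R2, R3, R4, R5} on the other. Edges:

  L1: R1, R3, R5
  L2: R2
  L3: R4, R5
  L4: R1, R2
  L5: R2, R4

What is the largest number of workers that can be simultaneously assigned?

Unit-capacity flow: source→left, listed edges, right→sink; max matching = max flow.
Augmenting path L1→R1 (+1); matched 1.
Augmenting path L2→R2 (+1); matched 2.
Augmenting path L3→R4 (+1); matched 3.
Augmenting path L4→R1→L1→R3 (+1); matched 4.
Augmenting path L5→R4→L3→R5 (+1); matched 5.
No augmenting path remains; maximum matching = 5.
König certificate: {L1, L2, L3, L4, L5} is a vertex cover of size 5 (every listed pair touches it), so no matching can be larger.

5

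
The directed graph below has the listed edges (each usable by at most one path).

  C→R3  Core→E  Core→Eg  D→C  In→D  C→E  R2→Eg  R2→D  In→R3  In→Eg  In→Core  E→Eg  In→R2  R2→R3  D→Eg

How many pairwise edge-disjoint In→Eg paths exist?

4

Assign every edge capacity 1; by Menger, the answer equals the max flow.
Path In→Eg (+1); total 1.
Path In→R2→Eg (+1); total 2.
Path In→Core→Eg (+1); total 3.
Path In→D→Eg (+1); total 4.
No residual In→Eg path; max flow = 4.
Certifying cut of size 4: {In→Core, In→D, In→Eg, In→R2}.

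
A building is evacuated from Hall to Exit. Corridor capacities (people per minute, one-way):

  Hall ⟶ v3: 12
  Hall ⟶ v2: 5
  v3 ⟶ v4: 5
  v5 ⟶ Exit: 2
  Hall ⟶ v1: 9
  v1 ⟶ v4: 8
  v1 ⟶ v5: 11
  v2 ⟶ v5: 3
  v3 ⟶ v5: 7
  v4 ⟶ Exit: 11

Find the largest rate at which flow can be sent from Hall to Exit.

13

Augment Hall→v1→v4→Exit: bottleneck 8, flow now 8.
Augment Hall→v1→v5→Exit: bottleneck 1, flow now 9.
Augment Hall→v2→v5→Exit: bottleneck 1, flow now 10.
Augment Hall→v3→v4→Exit: bottleneck 3, flow now 13.
No augmenting path remains; maximum flow = 13.
In the residual graph, reachable from Hall: {Hall, v1, v2, v3, v4, v5}.
Min-cut edges: v4→Exit (11), v5→Exit (2); capacity 11 + 2 = 13.
This cut is saturated, so no flow can exceed 13.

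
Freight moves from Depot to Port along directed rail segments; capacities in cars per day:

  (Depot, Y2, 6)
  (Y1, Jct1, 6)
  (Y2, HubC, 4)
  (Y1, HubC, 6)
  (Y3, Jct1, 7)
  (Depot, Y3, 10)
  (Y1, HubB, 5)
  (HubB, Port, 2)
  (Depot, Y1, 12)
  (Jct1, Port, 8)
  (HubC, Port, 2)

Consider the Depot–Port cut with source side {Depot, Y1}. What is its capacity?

33

Edges leaving {Depot, Y1}: Depot→Y3 (10), Depot→Y2 (6), Y1→HubC (6), Y1→Jct1 (6), Y1→HubB (5).
Cut capacity = 10 + 6 + 6 + 6 + 5 = 33.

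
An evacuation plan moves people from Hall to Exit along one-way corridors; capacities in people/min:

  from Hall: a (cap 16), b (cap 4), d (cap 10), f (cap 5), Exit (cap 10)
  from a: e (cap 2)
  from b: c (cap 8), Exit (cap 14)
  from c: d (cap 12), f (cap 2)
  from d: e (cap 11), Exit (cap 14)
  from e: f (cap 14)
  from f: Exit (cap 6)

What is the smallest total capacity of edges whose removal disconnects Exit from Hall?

Augment Hall→Exit: bottleneck 10, flow now 10.
Augment Hall→b→Exit: bottleneck 4, flow now 14.
Augment Hall→d→Exit: bottleneck 10, flow now 24.
Augment Hall→f→Exit: bottleneck 5, flow now 29.
Augment Hall→a→e→f→Exit: bottleneck 1, flow now 30.
No augmenting path remains; maximum flow = 30.
By max-flow min-cut, the minimum cut capacity equals the max flow.
In the residual graph, reachable from Hall: {Hall, a, e, f}.
Min-cut edges: Hall→b (4), Hall→d (10), Hall→Exit (10), f→Exit (6); capacity 4 + 10 + 10 + 6 = 30.

30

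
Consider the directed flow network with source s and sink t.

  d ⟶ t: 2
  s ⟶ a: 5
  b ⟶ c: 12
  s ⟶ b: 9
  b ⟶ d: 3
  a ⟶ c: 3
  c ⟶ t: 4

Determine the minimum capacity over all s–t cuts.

Augment s→a→c→t: bottleneck 3, flow now 3.
Augment s→b→c→t: bottleneck 1, flow now 4.
Augment s→b→d→t: bottleneck 2, flow now 6.
No augmenting path remains; maximum flow = 6.
By max-flow min-cut, the minimum cut capacity equals the max flow.
In the residual graph, reachable from s: {s, a, b, c, d}.
Min-cut edges: c→t (4), d→t (2); capacity 4 + 2 = 6.

6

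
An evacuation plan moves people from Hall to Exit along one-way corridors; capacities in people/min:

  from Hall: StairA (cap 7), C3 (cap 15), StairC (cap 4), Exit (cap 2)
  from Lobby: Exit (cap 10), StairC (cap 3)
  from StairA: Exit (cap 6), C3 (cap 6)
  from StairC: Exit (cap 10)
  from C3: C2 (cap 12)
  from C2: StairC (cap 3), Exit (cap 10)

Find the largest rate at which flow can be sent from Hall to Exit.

Augment Hall→Exit: bottleneck 2, flow now 2.
Augment Hall→StairA→Exit: bottleneck 6, flow now 8.
Augment Hall→StairC→Exit: bottleneck 4, flow now 12.
Augment Hall→C3→C2→Exit: bottleneck 10, flow now 22.
Augment Hall→C3→C2→StairC→Exit: bottleneck 2, flow now 24.
No augmenting path remains; maximum flow = 24.
In the residual graph, reachable from Hall: {Hall, StairA, C3}.
Min-cut edges: Hall→StairC (4), Hall→Exit (2), StairA→Exit (6), C3→C2 (12); capacity 4 + 2 + 6 + 12 = 24.
This cut is saturated, so no flow can exceed 24.

24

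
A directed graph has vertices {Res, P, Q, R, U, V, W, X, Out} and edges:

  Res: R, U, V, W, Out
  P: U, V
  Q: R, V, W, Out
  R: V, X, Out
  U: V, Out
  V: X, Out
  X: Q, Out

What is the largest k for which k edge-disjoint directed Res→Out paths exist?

4

Assign every edge capacity 1; by Menger, the answer equals the max flow.
Path Res→Out (+1); total 1.
Path Res→R→Out (+1); total 2.
Path Res→U→Out (+1); total 3.
Path Res→V→Out (+1); total 4.
No residual Res→Out path; max flow = 4.
Certifying cut of size 4: {Res→Out, Res→R, Res→U, Res→V}.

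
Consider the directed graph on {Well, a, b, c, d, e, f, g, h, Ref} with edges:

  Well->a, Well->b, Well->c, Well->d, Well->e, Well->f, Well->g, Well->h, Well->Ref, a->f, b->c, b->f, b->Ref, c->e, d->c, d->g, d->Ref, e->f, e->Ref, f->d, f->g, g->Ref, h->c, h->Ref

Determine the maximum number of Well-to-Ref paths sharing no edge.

Assign every edge capacity 1; by Menger, the answer equals the max flow.
Path Well→Ref (+1); total 1.
Path Well→b→Ref (+1); total 2.
Path Well→d→Ref (+1); total 3.
Path Well→e→Ref (+1); total 4.
Path Well→g→Ref (+1); total 5.
Path Well→h→Ref (+1); total 6.
No residual Well→Ref path; max flow = 6.
Certifying cut of size 6: {Well→Ref, Well→b, Well→h, d→Ref, e→Ref, g→Ref}.

6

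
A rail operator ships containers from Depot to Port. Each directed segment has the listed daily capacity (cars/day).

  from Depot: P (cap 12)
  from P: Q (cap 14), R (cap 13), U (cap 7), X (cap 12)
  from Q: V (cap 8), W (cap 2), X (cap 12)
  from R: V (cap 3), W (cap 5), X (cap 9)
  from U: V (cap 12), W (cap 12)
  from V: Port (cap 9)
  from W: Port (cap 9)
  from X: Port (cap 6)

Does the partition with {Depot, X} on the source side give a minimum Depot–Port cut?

Given cut capacity: 12 + 6 = 18.
Augment Depot→P→X→Port: bottleneck 6, flow now 6.
Augment Depot→P→Q→V→Port: bottleneck 6, flow now 12.
No augmenting path remains; maximum flow = 12.
In the residual graph, reachable from Depot: {Depot}.
Min-cut edges: Depot→P (12); capacity 12 = 12.
Cut capacity 18 exceeds the max flow 12, so it is not minimum.

No — its capacity is 18, but the minimum cut has capacity 12.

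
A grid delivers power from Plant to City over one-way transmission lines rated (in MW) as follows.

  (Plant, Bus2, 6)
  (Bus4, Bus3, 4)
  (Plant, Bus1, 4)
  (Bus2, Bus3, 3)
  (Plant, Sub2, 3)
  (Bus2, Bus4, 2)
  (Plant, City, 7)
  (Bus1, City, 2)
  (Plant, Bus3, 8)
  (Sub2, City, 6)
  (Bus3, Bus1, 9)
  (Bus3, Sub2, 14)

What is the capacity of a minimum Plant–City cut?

15

Augment Plant→City: bottleneck 7, flow now 7.
Augment Plant→Sub2→City: bottleneck 3, flow now 10.
Augment Plant→Bus1→City: bottleneck 2, flow now 12.
Augment Plant→Bus3→Sub2→City: bottleneck 3, flow now 15.
No augmenting path remains; maximum flow = 15.
By max-flow min-cut, the minimum cut capacity equals the max flow.
In the residual graph, reachable from Plant: {Plant, Bus2, Bus4, Bus3, Sub2, Bus1}.
Min-cut edges: Plant→City (7), Sub2→City (6), Bus1→City (2); capacity 7 + 6 + 2 = 15.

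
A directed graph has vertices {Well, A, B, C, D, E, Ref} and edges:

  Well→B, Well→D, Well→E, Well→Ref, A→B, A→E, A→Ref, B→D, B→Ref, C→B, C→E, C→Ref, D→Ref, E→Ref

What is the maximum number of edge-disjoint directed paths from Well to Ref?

Assign every edge capacity 1; by Menger, the answer equals the max flow.
Path Well→Ref (+1); total 1.
Path Well→B→Ref (+1); total 2.
Path Well→D→Ref (+1); total 3.
Path Well→E→Ref (+1); total 4.
No residual Well→Ref path; max flow = 4.
Certifying cut of size 4: {Well→B, Well→D, Well→E, Well→Ref}.

4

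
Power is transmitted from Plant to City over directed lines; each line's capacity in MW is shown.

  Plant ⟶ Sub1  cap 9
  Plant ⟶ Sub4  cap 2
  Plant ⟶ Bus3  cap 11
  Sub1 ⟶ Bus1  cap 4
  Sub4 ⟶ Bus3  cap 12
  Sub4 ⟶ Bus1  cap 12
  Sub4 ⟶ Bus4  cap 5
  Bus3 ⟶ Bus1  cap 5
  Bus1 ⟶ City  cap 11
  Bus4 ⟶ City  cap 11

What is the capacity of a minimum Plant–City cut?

11

Augment Plant→Sub1→Bus1→City: bottleneck 4, flow now 4.
Augment Plant→Sub4→Bus1→City: bottleneck 2, flow now 6.
Augment Plant→Bus3→Bus1→City: bottleneck 5, flow now 11.
No augmenting path remains; maximum flow = 11.
By max-flow min-cut, the minimum cut capacity equals the max flow.
In the residual graph, reachable from Plant: {Plant, Sub1, Bus3}.
Min-cut edges: Plant→Sub4 (2), Sub1→Bus1 (4), Bus3→Bus1 (5); capacity 2 + 4 + 5 = 11.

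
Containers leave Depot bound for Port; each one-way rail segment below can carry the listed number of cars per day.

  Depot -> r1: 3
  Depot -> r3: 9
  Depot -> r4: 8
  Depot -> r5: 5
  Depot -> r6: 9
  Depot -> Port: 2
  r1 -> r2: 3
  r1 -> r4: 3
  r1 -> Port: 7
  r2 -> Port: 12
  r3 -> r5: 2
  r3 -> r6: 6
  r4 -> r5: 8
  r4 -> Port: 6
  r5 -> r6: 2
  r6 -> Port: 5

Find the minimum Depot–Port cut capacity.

Augment Depot→Port: bottleneck 2, flow now 2.
Augment Depot→r1→Port: bottleneck 3, flow now 5.
Augment Depot→r4→Port: bottleneck 6, flow now 11.
Augment Depot→r6→Port: bottleneck 5, flow now 16.
No augmenting path remains; maximum flow = 16.
By max-flow min-cut, the minimum cut capacity equals the max flow.
In the residual graph, reachable from Depot: {Depot, r3, r4, r5, r6}.
Min-cut edges: Depot→r1 (3), Depot→Port (2), r4→Port (6), r6→Port (5); capacity 3 + 2 + 6 + 5 = 16.

16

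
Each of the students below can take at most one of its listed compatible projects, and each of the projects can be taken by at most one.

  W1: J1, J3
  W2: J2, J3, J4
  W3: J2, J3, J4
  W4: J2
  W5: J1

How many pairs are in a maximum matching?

Unit-capacity flow: source→left, listed edges, right→sink; max matching = max flow.
Augmenting path W1→J1 (+1); matched 1.
Augmenting path W2→J2 (+1); matched 2.
Augmenting path W3→J3 (+1); matched 3.
Augmenting path W4→J2→W2→J4 (+1); matched 4.
No augmenting path remains; maximum matching = 4.
König certificate: {J1, J2, J3, J4} is a vertex cover of size 4 (every listed pair touches it), so no matching can be larger.

4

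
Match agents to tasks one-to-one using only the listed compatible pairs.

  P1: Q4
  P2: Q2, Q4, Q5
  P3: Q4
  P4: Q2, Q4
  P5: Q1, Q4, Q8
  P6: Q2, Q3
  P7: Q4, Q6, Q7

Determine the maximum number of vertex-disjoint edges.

Unit-capacity flow: source→left, listed edges, right→sink; max matching = max flow.
Augmenting path P1→Q4 (+1); matched 1.
Augmenting path P2→Q2 (+1); matched 2.
Augmenting path P5→Q1 (+1); matched 3.
Augmenting path P6→Q3 (+1); matched 4.
Augmenting path P7→Q6 (+1); matched 5.
Augmenting path P4→Q2→P2→Q5 (+1); matched 6.
No augmenting path remains; maximum matching = 6.
König certificate: {P2, P4, P5, P6, P7, Q4} is a vertex cover of size 6 (every listed pair touches it), so no matching can be larger.

6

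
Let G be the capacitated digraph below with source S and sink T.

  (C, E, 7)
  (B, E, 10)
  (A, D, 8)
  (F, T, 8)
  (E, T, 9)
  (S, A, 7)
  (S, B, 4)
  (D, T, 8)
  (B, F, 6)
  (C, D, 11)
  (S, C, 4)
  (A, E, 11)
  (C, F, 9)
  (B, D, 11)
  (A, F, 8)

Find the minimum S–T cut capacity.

Augment S→A→D→T: bottleneck 7, flow now 7.
Augment S→B→D→T: bottleneck 1, flow now 8.
Augment S→B→E→T: bottleneck 3, flow now 11.
Augment S→C→E→T: bottleneck 4, flow now 15.
No augmenting path remains; maximum flow = 15.
By max-flow min-cut, the minimum cut capacity equals the max flow.
In the residual graph, reachable from S: {S}.
Min-cut edges: S→A (7), S→B (4), S→C (4); capacity 7 + 4 + 4 = 15.

15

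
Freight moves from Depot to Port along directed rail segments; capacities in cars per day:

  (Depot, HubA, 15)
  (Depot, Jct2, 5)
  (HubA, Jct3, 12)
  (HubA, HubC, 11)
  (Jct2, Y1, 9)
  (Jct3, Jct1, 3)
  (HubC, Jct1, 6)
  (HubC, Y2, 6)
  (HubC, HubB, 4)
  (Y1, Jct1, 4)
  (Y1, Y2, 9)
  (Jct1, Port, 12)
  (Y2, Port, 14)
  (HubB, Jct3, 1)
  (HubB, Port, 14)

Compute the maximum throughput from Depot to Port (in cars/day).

Augment Depot→HubA→Jct3→Jct1→Port: bottleneck 3, flow now 3.
Augment Depot→HubA→HubC→Jct1→Port: bottleneck 6, flow now 9.
Augment Depot→HubA→HubC→Y2→Port: bottleneck 5, flow now 14.
Augment Depot→Jct2→Y1→Jct1→Port: bottleneck 3, flow now 17.
Augment Depot→Jct2→Y1→Y2→Port: bottleneck 2, flow now 19.
No augmenting path remains; maximum flow = 19.
In the residual graph, reachable from Depot: {Depot, HubA, Jct3}.
Min-cut edges: Depot→Jct2 (5), HubA→HubC (11), Jct3→Jct1 (3); capacity 5 + 11 + 3 = 19.
This cut is saturated, so no flow can exceed 19.

19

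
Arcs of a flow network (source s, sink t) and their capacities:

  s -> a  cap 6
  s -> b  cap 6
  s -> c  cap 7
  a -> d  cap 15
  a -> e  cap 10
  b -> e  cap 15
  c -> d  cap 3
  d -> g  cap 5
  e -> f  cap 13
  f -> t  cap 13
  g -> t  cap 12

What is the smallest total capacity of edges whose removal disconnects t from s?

15

Augment s→a→d→g→t: bottleneck 5, flow now 5.
Augment s→a→e→f→t: bottleneck 1, flow now 6.
Augment s→b→e→f→t: bottleneck 6, flow now 12.
Augment s→c→d→a→e→f→t: bottleneck 3, flow now 15. (uses reverse residual edge)
No augmenting path remains; maximum flow = 15.
By max-flow min-cut, the minimum cut capacity equals the max flow.
In the residual graph, reachable from s: {s, c}.
Min-cut edges: s→a (6), s→b (6), c→d (3); capacity 6 + 6 + 3 = 15.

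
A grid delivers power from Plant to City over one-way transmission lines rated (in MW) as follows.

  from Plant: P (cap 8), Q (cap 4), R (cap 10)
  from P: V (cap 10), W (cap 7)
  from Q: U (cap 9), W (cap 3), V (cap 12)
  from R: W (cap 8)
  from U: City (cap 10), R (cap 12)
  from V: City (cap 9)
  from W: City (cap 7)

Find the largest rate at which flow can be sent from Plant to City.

19

Augment Plant→P→V→City: bottleneck 8, flow now 8.
Augment Plant→Q→U→City: bottleneck 4, flow now 12.
Augment Plant→R→W→City: bottleneck 7, flow now 19.
No augmenting path remains; maximum flow = 19.
In the residual graph, reachable from Plant: {Plant, R, W}.
Min-cut edges: Plant→P (8), Plant→Q (4), W→City (7); capacity 8 + 4 + 7 = 19.
This cut is saturated, so no flow can exceed 19.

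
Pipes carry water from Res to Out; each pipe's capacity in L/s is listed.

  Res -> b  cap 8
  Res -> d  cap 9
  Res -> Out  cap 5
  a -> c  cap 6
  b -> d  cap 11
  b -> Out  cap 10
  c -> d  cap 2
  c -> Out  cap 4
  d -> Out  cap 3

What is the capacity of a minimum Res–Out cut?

Augment Res→Out: bottleneck 5, flow now 5.
Augment Res→b→Out: bottleneck 8, flow now 13.
Augment Res→d→Out: bottleneck 3, flow now 16.
No augmenting path remains; maximum flow = 16.
By max-flow min-cut, the minimum cut capacity equals the max flow.
In the residual graph, reachable from Res: {Res, d}.
Min-cut edges: Res→b (8), Res→Out (5), d→Out (3); capacity 8 + 5 + 3 = 16.

16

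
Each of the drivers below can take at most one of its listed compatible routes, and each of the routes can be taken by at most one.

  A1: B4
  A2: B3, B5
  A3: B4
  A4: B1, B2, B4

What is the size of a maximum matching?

Unit-capacity flow: source→left, listed edges, right→sink; max matching = max flow.
Augmenting path A1→B4 (+1); matched 1.
Augmenting path A2→B3 (+1); matched 2.
Augmenting path A4→B1 (+1); matched 3.
No augmenting path remains; maximum matching = 3.
König certificate: {A2, A4, B4} is a vertex cover of size 3 (every listed pair touches it), so no matching can be larger.

3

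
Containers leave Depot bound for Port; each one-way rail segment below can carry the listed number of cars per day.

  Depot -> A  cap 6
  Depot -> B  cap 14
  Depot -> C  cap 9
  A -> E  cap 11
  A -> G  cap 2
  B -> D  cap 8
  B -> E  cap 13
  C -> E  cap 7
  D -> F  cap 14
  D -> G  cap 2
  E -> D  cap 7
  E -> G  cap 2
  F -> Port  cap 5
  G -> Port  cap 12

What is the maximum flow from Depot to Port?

11

Augment Depot→A→G→Port: bottleneck 2, flow now 2.
Augment Depot→A→E→G→Port: bottleneck 2, flow now 4.
Augment Depot→B→D→F→Port: bottleneck 5, flow now 9.
Augment Depot→B→D→G→Port: bottleneck 2, flow now 11.
No augmenting path remains; maximum flow = 11.
In the residual graph, reachable from Depot: {Depot, A, B, C, D, E, F}.
Min-cut edges: A→G (2), D→G (2), E→G (2), F→Port (5); capacity 2 + 2 + 2 + 5 = 11.
This cut is saturated, so no flow can exceed 11.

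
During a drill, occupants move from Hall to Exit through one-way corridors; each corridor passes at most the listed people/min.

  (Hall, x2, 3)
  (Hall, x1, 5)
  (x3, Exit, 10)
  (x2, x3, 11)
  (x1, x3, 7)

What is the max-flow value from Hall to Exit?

8

Augment Hall→x1→x3→Exit: bottleneck 5, flow now 5.
Augment Hall→x2→x3→Exit: bottleneck 3, flow now 8.
No augmenting path remains; maximum flow = 8.
In the residual graph, reachable from Hall: {Hall}.
Min-cut edges: Hall→x1 (5), Hall→x2 (3); capacity 5 + 3 = 8.
This cut is saturated, so no flow can exceed 8.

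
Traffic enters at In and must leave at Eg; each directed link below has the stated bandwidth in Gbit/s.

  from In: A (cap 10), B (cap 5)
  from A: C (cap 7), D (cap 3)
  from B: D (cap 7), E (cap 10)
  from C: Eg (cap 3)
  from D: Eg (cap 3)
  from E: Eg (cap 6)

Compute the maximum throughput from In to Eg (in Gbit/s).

Augment In→A→C→Eg: bottleneck 3, flow now 3.
Augment In→A→D→Eg: bottleneck 3, flow now 6.
Augment In→B→E→Eg: bottleneck 5, flow now 11.
No augmenting path remains; maximum flow = 11.
In the residual graph, reachable from In: {In, A, C}.
Min-cut edges: In→B (5), A→D (3), C→Eg (3); capacity 5 + 3 + 3 = 11.
This cut is saturated, so no flow can exceed 11.

11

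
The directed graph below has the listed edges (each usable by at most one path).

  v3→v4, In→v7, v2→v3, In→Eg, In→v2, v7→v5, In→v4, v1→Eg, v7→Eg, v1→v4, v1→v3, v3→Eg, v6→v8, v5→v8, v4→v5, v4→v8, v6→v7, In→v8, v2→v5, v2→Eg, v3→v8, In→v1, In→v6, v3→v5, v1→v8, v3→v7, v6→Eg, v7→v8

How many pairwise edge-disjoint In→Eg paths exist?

Assign every edge capacity 1; by Menger, the answer equals the max flow.
Path In→Eg (+1); total 1.
Path In→v1→Eg (+1); total 2.
Path In→v2→Eg (+1); total 3.
Path In→v6→Eg (+1); total 4.
Path In→v7→Eg (+1); total 5.
No residual In→Eg path; max flow = 5.
Certifying cut of size 5: {In→Eg, In→v1, In→v2, In→v6, In→v7}.

5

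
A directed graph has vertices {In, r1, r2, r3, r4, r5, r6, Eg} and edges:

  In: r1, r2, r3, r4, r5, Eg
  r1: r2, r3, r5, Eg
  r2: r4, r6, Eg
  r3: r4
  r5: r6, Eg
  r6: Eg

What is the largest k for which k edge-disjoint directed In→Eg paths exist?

Assign every edge capacity 1; by Menger, the answer equals the max flow.
Path In→Eg (+1); total 1.
Path In→r1→Eg (+1); total 2.
Path In→r2→Eg (+1); total 3.
Path In→r5→Eg (+1); total 4.
No residual In→Eg path; max flow = 4.
Certifying cut of size 4: {In→Eg, In→r1, In→r2, In→r5}.

4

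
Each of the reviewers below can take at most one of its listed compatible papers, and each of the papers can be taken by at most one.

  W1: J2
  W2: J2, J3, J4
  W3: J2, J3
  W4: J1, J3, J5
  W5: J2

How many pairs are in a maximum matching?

Unit-capacity flow: source→left, listed edges, right→sink; max matching = max flow.
Augmenting path W1→J2 (+1); matched 1.
Augmenting path W2→J3 (+1); matched 2.
Augmenting path W4→J1 (+1); matched 3.
Augmenting path W3→J3→W2→J4 (+1); matched 4.
No augmenting path remains; maximum matching = 4.
König certificate: {W2, W3, W4, J2} is a vertex cover of size 4 (every listed pair touches it), so no matching can be larger.

4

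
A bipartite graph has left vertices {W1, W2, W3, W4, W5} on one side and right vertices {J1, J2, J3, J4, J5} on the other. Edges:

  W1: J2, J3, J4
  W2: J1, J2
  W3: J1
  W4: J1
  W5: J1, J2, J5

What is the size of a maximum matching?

Unit-capacity flow: source→left, listed edges, right→sink; max matching = max flow.
Augmenting path W1→J2 (+1); matched 1.
Augmenting path W2→J1 (+1); matched 2.
Augmenting path W5→J5 (+1); matched 3.
Augmenting path W3→J1→W2→J2→W1→J3 (+1); matched 4.
No augmenting path remains; maximum matching = 4.
König certificate: {W1, W2, W5, J1} is a vertex cover of size 4 (every listed pair touches it), so no matching can be larger.

4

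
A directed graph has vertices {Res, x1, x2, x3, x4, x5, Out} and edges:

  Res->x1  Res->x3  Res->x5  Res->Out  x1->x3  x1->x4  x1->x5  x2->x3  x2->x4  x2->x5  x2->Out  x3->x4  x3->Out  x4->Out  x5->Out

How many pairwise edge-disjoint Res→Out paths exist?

4

Assign every edge capacity 1; by Menger, the answer equals the max flow.
Path Res→Out (+1); total 1.
Path Res→x3→Out (+1); total 2.
Path Res→x5→Out (+1); total 3.
Path Res→x1→x4→Out (+1); total 4.
No residual Res→Out path; max flow = 4.
Certifying cut of size 4: {Res→Out, Res→x1, Res→x3, Res→x5}.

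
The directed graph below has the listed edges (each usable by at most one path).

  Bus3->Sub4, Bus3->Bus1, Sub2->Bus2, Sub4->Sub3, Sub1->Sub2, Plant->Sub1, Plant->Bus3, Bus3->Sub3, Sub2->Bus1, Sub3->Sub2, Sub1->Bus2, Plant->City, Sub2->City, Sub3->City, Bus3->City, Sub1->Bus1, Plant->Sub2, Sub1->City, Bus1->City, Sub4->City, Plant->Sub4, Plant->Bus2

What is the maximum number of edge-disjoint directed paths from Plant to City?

Assign every edge capacity 1; by Menger, the answer equals the max flow.
Path Plant→City (+1); total 1.
Path Plant→Sub1→City (+1); total 2.
Path Plant→Bus3→City (+1); total 3.
Path Plant→Sub2→City (+1); total 4.
Path Plant→Sub4→City (+1); total 5.
No residual Plant→City path; max flow = 5.
Certifying cut of size 5: {Plant→Bus3, Plant→City, Plant→Sub1, Plant→Sub2, Plant→Sub4}.

5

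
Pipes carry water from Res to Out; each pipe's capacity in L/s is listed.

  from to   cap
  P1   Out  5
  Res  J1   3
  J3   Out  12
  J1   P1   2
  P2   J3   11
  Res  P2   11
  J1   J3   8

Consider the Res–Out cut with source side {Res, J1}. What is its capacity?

21

Edges leaving {Res, J1}: Res→P2 (11), J1→J3 (8), J1→P1 (2).
Cut capacity = 11 + 8 + 2 = 21.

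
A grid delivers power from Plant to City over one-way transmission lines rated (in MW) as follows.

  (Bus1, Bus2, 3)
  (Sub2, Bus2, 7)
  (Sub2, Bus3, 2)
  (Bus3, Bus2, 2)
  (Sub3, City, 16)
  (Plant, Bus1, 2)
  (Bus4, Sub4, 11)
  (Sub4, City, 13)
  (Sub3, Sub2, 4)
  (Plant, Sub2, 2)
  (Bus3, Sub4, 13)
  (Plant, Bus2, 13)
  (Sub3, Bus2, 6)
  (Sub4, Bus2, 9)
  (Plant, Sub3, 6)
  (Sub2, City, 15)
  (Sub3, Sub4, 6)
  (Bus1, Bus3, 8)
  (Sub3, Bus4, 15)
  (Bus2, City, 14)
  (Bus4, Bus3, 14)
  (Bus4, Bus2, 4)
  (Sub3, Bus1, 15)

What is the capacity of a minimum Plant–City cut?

23

Augment Plant→Sub3→City: bottleneck 6, flow now 6.
Augment Plant→Sub2→City: bottleneck 2, flow now 8.
Augment Plant→Bus2→City: bottleneck 13, flow now 21.
Augment Plant→Bus1→Bus2→City: bottleneck 1, flow now 22.
Augment Plant→Bus1→Bus3→Sub4→City: bottleneck 1, flow now 23.
No augmenting path remains; maximum flow = 23.
By max-flow min-cut, the minimum cut capacity equals the max flow.
In the residual graph, reachable from Plant: {Plant}.
Min-cut edges: Plant→Sub3 (6), Plant→Sub2 (2), Plant→Bus1 (2), Plant→Bus2 (13); capacity 6 + 2 + 2 + 13 = 23.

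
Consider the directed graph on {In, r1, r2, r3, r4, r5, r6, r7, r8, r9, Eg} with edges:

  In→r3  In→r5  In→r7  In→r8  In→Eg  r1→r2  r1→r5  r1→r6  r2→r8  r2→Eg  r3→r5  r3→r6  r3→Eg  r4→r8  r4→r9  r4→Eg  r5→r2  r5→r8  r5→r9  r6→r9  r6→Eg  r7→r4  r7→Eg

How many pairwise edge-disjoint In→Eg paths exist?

Assign every edge capacity 1; by Menger, the answer equals the max flow.
Path In→Eg (+1); total 1.
Path In→r3→Eg (+1); total 2.
Path In→r7→Eg (+1); total 3.
Path In→r5→r2→Eg (+1); total 4.
No residual In→Eg path; max flow = 4.
Certifying cut of size 4: {In→Eg, In→r3, In→r5, In→r7}.

4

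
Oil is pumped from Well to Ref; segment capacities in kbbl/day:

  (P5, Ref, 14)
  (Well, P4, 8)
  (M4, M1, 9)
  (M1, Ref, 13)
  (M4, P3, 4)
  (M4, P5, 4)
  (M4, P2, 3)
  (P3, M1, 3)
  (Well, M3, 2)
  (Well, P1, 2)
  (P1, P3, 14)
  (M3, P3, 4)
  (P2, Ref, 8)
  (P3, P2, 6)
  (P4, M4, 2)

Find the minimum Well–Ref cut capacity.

6

Augment Well→P4→M4→P5→Ref: bottleneck 2, flow now 2.
Augment Well→P1→P3→M1→Ref: bottleneck 2, flow now 4.
Augment Well→M3→P3→M1→Ref: bottleneck 1, flow now 5.
Augment Well→M3→P3→P2→Ref: bottleneck 1, flow now 6.
No augmenting path remains; maximum flow = 6.
By max-flow min-cut, the minimum cut capacity equals the max flow.
In the residual graph, reachable from Well: {Well, P4}.
Min-cut edges: Well→P1 (2), Well→M3 (2), P4→M4 (2); capacity 2 + 2 + 2 = 6.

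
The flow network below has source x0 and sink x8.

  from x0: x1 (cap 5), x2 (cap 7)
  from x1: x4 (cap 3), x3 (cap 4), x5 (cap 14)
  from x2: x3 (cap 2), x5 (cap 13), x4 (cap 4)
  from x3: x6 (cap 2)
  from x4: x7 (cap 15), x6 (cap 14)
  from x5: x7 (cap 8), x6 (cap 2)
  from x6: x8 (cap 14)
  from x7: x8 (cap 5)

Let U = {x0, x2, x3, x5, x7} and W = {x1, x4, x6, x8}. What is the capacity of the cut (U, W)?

18

Edges leaving {x0, x2, x3, x5, x7}: x0→x1 (5), x2→x4 (4), x3→x6 (2), x5→x6 (2), x7→x8 (5).
Cut capacity = 5 + 4 + 2 + 2 + 5 = 18.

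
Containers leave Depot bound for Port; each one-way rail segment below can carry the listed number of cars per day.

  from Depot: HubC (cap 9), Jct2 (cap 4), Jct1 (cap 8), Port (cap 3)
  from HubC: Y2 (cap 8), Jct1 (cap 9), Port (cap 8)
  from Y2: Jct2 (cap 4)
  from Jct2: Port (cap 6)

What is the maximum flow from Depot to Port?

16

Augment Depot→Port: bottleneck 3, flow now 3.
Augment Depot→HubC→Port: bottleneck 8, flow now 11.
Augment Depot→Jct2→Port: bottleneck 4, flow now 15.
Augment Depot→HubC→Y2→Jct2→Port: bottleneck 1, flow now 16.
No augmenting path remains; maximum flow = 16.
In the residual graph, reachable from Depot: {Depot, Jct1}.
Min-cut edges: Depot→HubC (9), Depot→Jct2 (4), Depot→Port (3); capacity 9 + 4 + 3 = 16.
This cut is saturated, so no flow can exceed 16.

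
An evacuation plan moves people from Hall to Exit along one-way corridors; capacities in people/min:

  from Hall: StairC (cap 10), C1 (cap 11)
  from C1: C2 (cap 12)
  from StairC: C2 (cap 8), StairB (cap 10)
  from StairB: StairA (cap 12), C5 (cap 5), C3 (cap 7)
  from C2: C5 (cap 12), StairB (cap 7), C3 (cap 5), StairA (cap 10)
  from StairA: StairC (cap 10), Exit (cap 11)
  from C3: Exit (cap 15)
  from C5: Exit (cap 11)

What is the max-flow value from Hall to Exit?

Augment Hall→C1→C2→StairA→Exit: bottleneck 10, flow now 10.
Augment Hall→C1→C2→C3→Exit: bottleneck 1, flow now 11.
Augment Hall→StairC→StairB→StairA→Exit: bottleneck 1, flow now 12.
Augment Hall→StairC→StairB→C3→Exit: bottleneck 7, flow now 19.
Augment Hall→StairC→StairB→C5→Exit: bottleneck 2, flow now 21.
No augmenting path remains; maximum flow = 21.
In the residual graph, reachable from Hall: {Hall}.
Min-cut edges: Hall→C1 (11), Hall→StairC (10); capacity 11 + 10 = 21.
This cut is saturated, so no flow can exceed 21.

21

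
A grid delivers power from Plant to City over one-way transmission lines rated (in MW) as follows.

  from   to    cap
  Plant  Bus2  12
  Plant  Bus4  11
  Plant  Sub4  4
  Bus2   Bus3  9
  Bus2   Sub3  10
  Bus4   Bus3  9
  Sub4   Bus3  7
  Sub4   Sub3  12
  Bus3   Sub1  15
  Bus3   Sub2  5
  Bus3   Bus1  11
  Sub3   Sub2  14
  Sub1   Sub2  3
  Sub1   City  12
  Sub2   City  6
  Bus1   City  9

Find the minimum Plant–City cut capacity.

Augment Plant→Bus2→Bus3→Sub1→City: bottleneck 9, flow now 9.
Augment Plant→Bus2→Sub3→Sub2→City: bottleneck 3, flow now 12.
Augment Plant→Bus4→Bus3→Sub1→City: bottleneck 3, flow now 15.
Augment Plant→Bus4→Bus3→Sub2→City: bottleneck 3, flow now 18.
Augment Plant→Bus4→Bus3→Bus1→City: bottleneck 3, flow now 21.
Augment Plant→Sub4→Bus3→Bus1→City: bottleneck 4, flow now 25.
No augmenting path remains; maximum flow = 25.
By max-flow min-cut, the minimum cut capacity equals the max flow.
In the residual graph, reachable from Plant: {Plant, Bus4}.
Min-cut edges: Plant→Bus2 (12), Plant→Sub4 (4), Bus4→Bus3 (9); capacity 12 + 4 + 9 = 25.

25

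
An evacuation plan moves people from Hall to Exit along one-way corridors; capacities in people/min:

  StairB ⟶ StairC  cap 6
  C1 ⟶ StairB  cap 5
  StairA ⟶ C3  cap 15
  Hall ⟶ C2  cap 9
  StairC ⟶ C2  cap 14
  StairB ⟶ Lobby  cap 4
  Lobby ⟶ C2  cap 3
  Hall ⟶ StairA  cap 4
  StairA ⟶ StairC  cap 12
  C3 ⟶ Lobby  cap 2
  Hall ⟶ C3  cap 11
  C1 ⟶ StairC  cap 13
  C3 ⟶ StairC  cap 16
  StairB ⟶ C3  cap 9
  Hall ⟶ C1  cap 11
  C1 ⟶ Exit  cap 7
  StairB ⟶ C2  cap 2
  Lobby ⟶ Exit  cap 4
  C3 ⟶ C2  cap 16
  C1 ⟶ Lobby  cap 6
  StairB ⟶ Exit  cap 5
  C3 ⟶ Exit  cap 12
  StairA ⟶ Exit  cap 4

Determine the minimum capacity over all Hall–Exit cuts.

Augment Hall→C1→Exit: bottleneck 7, flow now 7.
Augment Hall→StairA→Exit: bottleneck 4, flow now 11.
Augment Hall→C3→Exit: bottleneck 11, flow now 22.
Augment Hall→C1→StairB→Exit: bottleneck 4, flow now 26.
No augmenting path remains; maximum flow = 26.
By max-flow min-cut, the minimum cut capacity equals the max flow.
In the residual graph, reachable from Hall: {Hall, C2}.
Min-cut edges: Hall→C1 (11), Hall→StairA (4), Hall→C3 (11); capacity 11 + 4 + 11 = 26.

26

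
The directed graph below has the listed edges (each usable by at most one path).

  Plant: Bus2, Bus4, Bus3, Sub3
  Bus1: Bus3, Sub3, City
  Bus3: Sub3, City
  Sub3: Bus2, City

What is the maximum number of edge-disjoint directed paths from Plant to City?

Assign every edge capacity 1; by Menger, the answer equals the max flow.
Path Plant→Bus3→City (+1); total 1.
Path Plant→Sub3→City (+1); total 2.
No residual Plant→City path; max flow = 2.
Certifying cut of size 2: {Plant→Bus3, Plant→Sub3}.

2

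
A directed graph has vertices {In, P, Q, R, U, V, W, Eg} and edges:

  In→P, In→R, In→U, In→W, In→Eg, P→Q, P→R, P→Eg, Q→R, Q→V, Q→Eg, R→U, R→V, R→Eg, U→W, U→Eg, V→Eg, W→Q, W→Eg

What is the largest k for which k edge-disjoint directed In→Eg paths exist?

Assign every edge capacity 1; by Menger, the answer equals the max flow.
Path In→Eg (+1); total 1.
Path In→P→Eg (+1); total 2.
Path In→R→Eg (+1); total 3.
Path In→U→Eg (+1); total 4.
Path In→W→Eg (+1); total 5.
No residual In→Eg path; max flow = 5.
Certifying cut of size 5: {In→Eg, In→P, In→R, In→U, In→W}.

5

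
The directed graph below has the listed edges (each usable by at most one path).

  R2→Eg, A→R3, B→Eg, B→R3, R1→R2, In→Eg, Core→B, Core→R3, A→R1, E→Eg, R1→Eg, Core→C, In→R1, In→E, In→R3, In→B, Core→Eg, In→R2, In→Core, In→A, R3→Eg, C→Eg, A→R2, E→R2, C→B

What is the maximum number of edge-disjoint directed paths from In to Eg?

Assign every edge capacity 1; by Menger, the answer equals the max flow.
Path In→Eg (+1); total 1.
Path In→Core→Eg (+1); total 2.
Path In→B→Eg (+1); total 3.
Path In→E→Eg (+1); total 4.
Path In→R1→Eg (+1); total 5.
Path In→R2→Eg (+1); total 6.
Path In→R3→Eg (+1); total 7.
No residual In→Eg path; max flow = 7.
Certifying cut of size 7: {In→B, In→Core, In→E, In→Eg, R1→Eg, R2→Eg, R3→Eg}.

7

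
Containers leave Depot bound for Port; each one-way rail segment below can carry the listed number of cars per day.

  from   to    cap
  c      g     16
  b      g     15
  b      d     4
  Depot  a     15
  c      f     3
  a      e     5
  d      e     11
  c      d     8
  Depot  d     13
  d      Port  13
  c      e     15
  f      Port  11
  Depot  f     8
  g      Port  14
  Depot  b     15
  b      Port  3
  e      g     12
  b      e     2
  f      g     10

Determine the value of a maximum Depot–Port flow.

Augment Depot→b→Port: bottleneck 3, flow now 3.
Augment Depot→d→Port: bottleneck 13, flow now 16.
Augment Depot→f→Port: bottleneck 8, flow now 24.
Augment Depot→b→g→Port: bottleneck 12, flow now 36.
Augment Depot→a→e→g→Port: bottleneck 2, flow now 38.
No augmenting path remains; maximum flow = 38.
In the residual graph, reachable from Depot: {Depot, a, b, d, e, g}.
Min-cut edges: Depot→f (8), b→Port (3), d→Port (13), g→Port (14); capacity 8 + 3 + 13 + 14 = 38.
This cut is saturated, so no flow can exceed 38.

38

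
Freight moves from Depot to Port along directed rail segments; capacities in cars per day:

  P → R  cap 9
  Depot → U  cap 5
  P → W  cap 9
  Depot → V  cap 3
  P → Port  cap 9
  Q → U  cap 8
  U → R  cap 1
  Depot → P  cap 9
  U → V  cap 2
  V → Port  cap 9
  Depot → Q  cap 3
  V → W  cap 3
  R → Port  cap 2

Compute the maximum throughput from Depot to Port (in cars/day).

15

Augment Depot→P→Port: bottleneck 9, flow now 9.
Augment Depot→V→Port: bottleneck 3, flow now 12.
Augment Depot→U→R→Port: bottleneck 1, flow now 13.
Augment Depot→U→V→Port: bottleneck 2, flow now 15.
No augmenting path remains; maximum flow = 15.
In the residual graph, reachable from Depot: {Depot, Q, U}.
Min-cut edges: Depot→P (9), Depot→V (3), U→R (1), U→V (2); capacity 9 + 3 + 1 + 2 = 15.
This cut is saturated, so no flow can exceed 15.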